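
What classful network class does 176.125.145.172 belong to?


First octet: 176
Binary: 10110000
10xxxxxx -> Class B (128-191)
Class B, default mask 255.255.0.0 (/16)


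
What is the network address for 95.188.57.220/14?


IP:   01011111.10111100.00111001.11011100
Mask: 11111111.11111100.00000000.00000000
AND operation:
Net:  01011111.10111100.00000000.00000000
Network: 95.188.0.0/14


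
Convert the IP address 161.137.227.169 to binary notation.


161 = 10100001
137 = 10001001
227 = 11100011
169 = 10101001
Binary: 10100001.10001001.11100011.10101001


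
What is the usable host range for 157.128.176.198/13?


Network: 157.128.0.0
Broadcast: 157.135.255.255
First usable = network + 1
Last usable = broadcast - 1
Range: 157.128.0.1 to 157.135.255.254


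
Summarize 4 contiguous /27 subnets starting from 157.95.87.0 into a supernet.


Original prefix: /27
Number of subnets: 4 = 2^2
New prefix = 27 - 2 = 25
Supernet: 157.95.87.0/25


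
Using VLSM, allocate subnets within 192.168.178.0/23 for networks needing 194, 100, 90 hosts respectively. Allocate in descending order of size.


194 hosts -> /24 (254 usable): 192.168.178.0/24
100 hosts -> /25 (126 usable): 192.168.179.0/25
90 hosts -> /25 (126 usable): 192.168.179.128/25
Allocation: 192.168.178.0/24 (194 hosts, 254 usable); 192.168.179.0/25 (100 hosts, 126 usable); 192.168.179.128/25 (90 hosts, 126 usable)


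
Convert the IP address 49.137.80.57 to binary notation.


49 = 00110001
137 = 10001001
80 = 01010000
57 = 00111001
Binary: 00110001.10001001.01010000.00111001


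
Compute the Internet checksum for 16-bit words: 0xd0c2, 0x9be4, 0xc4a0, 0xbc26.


Sum all words (with carry folding):
+ 0xd0c2 = 0xd0c2
+ 0x9be4 = 0x6ca7
+ 0xc4a0 = 0x3148
+ 0xbc26 = 0xed6e
One's complement: ~0xed6e
Checksum = 0x1291


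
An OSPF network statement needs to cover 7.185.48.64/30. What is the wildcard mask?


Subnet mask: 255.255.255.252
Wildcard = 255.255.255.255 - subnet mask
255 - 255 = 0
255 - 255 = 0
255 - 255 = 0
255 - 252 = 3
Wildcard: 0.0.0.3


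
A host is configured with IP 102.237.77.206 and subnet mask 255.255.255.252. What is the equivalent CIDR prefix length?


Binary: 11111111.11111111.11111111.11111100
Count leading 1s
Prefix: /30


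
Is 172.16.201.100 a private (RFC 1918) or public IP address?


RFC 1918 private ranges:
  10.0.0.0/8 (10.0.0.0 - 10.255.255.255)
  172.16.0.0/12 (172.16.0.0 - 172.31.255.255)
  192.168.0.0/16 (192.168.0.0 - 192.168.255.255)
Private (in 172.16.0.0/12)


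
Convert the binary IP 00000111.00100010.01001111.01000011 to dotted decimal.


00000111 = 7
00100010 = 34
01001111 = 79
01000011 = 67
IP: 7.34.79.67


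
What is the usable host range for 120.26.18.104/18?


Network: 120.26.0.0
Broadcast: 120.26.63.255
First usable = network + 1
Last usable = broadcast - 1
Range: 120.26.0.1 to 120.26.63.254


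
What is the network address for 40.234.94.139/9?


IP:   00101000.11101010.01011110.10001011
Mask: 11111111.10000000.00000000.00000000
AND operation:
Net:  00101000.10000000.00000000.00000000
Network: 40.128.0.0/9


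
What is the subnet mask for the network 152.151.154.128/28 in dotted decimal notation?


/28 means 28 network bits, 4 host bits
Binary: 11111111111111111111111111110000
Mask: 255.255.255.240


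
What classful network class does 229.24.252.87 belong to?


First octet: 229
Binary: 11100101
1110xxxx -> Class D (224-239)
Class D (multicast), default mask N/A


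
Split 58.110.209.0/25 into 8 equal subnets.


New prefix = 25 + 3 = 28
Each subnet has 16 addresses
  58.110.209.0/28
  58.110.209.16/28
  58.110.209.32/28
  58.110.209.48/28
  58.110.209.64/28
  58.110.209.80/28
  58.110.209.96/28
  58.110.209.112/28
Subnets: 58.110.209.0/28, 58.110.209.16/28, 58.110.209.32/28, 58.110.209.48/28, 58.110.209.64/28, 58.110.209.80/28, 58.110.209.96/28, 58.110.209.112/28


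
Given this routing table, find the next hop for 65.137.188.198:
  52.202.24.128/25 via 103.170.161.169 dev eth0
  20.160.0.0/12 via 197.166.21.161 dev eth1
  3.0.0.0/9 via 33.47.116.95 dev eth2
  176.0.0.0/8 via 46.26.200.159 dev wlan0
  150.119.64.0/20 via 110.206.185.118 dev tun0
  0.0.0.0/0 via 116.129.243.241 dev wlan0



Longest prefix match for 65.137.188.198:
  /25 52.202.24.128: no
  /12 20.160.0.0: no
  /9 3.0.0.0: no
  /8 176.0.0.0: no
  /20 150.119.64.0: no
  /0 0.0.0.0: MATCH
Selected: next-hop 116.129.243.241 via wlan0 (matched /0)


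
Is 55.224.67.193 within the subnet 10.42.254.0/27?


Subnet network: 10.42.254.0
Test IP AND mask: 55.224.67.192
No, 55.224.67.193 is not in 10.42.254.0/27


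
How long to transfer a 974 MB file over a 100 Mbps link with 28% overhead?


Effective throughput = 100 * (1 - 28/100) = 72 Mbps
File size in Mb = 974 * 8 = 7792 Mb
Time = 7792 / 72
Time = 108.2222 seconds


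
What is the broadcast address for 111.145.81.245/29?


Network: 111.145.81.240/29
Host bits = 3
Set all host bits to 1:
Broadcast: 111.145.81.247


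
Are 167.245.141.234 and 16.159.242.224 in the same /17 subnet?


Mask: 255.255.128.0
167.245.141.234 AND mask = 167.245.128.0
16.159.242.224 AND mask = 16.159.128.0
No, different subnets (167.245.128.0 vs 16.159.128.0)


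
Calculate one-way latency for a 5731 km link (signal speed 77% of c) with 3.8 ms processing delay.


Speed = 0.77 * 3e5 km/s = 231000 km/s
Propagation delay = 5731 / 231000 = 0.0248 s = 24.8095 ms
Processing delay = 3.8 ms
Total one-way latency = 28.6095 ms


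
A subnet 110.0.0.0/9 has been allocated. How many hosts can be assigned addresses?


Host bits = 32 - 9 = 23
Total addresses = 2^23 = 8388608
Usable = total - 2 (network and broadcast)
Usable hosts: 8388606


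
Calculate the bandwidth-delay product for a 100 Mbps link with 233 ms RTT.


BDP = bandwidth * RTT
= 100 Mbps * 233 ms
= 100 * 1e6 * 233 / 1000 bits
= 23300000 bits
= 2912500 bytes
= 2844.2383 KB
BDP = 23300000 bits (2912500 bytes)


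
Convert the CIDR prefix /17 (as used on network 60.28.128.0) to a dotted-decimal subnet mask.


/17 means 17 network bits, 15 host bits
Binary: 11111111111111111000000000000000
Mask: 255.255.128.0


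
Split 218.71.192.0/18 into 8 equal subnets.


New prefix = 18 + 3 = 21
Each subnet has 2048 addresses
  218.71.192.0/21
  218.71.200.0/21
  218.71.208.0/21
  218.71.216.0/21
  218.71.224.0/21
  218.71.232.0/21
  218.71.240.0/21
  218.71.248.0/21
Subnets: 218.71.192.0/21, 218.71.200.0/21, 218.71.208.0/21, 218.71.216.0/21, 218.71.224.0/21, 218.71.232.0/21, 218.71.240.0/21, 218.71.248.0/21


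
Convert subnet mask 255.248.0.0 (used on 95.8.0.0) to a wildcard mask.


Subnet mask: 255.248.0.0
Wildcard = 255.255.255.255 - subnet mask
255 - 255 = 0
255 - 248 = 7
255 - 0 = 255
255 - 0 = 255
Wildcard: 0.7.255.255


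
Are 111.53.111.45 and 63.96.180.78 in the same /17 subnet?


Mask: 255.255.128.0
111.53.111.45 AND mask = 111.53.0.0
63.96.180.78 AND mask = 63.96.128.0
No, different subnets (111.53.0.0 vs 63.96.128.0)


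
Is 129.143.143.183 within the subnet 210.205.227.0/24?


Subnet network: 210.205.227.0
Test IP AND mask: 129.143.143.0
No, 129.143.143.183 is not in 210.205.227.0/24


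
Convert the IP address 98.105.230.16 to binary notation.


98 = 01100010
105 = 01101001
230 = 11100110
16 = 00010000
Binary: 01100010.01101001.11100110.00010000


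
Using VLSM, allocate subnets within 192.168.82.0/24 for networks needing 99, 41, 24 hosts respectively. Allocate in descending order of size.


99 hosts -> /25 (126 usable): 192.168.82.0/25
41 hosts -> /26 (62 usable): 192.168.82.128/26
24 hosts -> /27 (30 usable): 192.168.82.192/27
Allocation: 192.168.82.0/25 (99 hosts, 126 usable); 192.168.82.128/26 (41 hosts, 62 usable); 192.168.82.192/27 (24 hosts, 30 usable)


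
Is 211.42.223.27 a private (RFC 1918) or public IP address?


RFC 1918 private ranges:
  10.0.0.0/8 (10.0.0.0 - 10.255.255.255)
  172.16.0.0/12 (172.16.0.0 - 172.31.255.255)
  192.168.0.0/16 (192.168.0.0 - 192.168.255.255)
Public (not in any RFC 1918 range)


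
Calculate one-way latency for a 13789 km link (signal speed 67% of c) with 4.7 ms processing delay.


Speed = 0.67 * 3e5 km/s = 201000 km/s
Propagation delay = 13789 / 201000 = 0.0686 s = 68.602 ms
Processing delay = 4.7 ms
Total one-way latency = 73.302 ms


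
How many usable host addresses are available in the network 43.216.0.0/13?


Host bits = 32 - 13 = 19
Total addresses = 2^19 = 524288
Usable = total - 2 (network and broadcast)
Usable hosts: 524286


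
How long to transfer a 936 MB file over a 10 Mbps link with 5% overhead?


Effective throughput = 10 * (1 - 5/100) = 9.5 Mbps
File size in Mb = 936 * 8 = 7488 Mb
Time = 7488 / 9.5
Time = 788.2105 seconds


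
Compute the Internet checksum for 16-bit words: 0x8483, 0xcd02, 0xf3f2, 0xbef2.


Sum all words (with carry folding):
+ 0x8483 = 0x8483
+ 0xcd02 = 0x5186
+ 0xf3f2 = 0x4579
+ 0xbef2 = 0x046c
One's complement: ~0x046c
Checksum = 0xfb93


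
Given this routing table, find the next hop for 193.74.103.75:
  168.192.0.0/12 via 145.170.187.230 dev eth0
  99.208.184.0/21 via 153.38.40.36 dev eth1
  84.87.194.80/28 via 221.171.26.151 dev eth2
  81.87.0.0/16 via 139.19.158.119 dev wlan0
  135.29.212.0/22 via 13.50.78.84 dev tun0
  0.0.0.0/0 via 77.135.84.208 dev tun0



Longest prefix match for 193.74.103.75:
  /12 168.192.0.0: no
  /21 99.208.184.0: no
  /28 84.87.194.80: no
  /16 81.87.0.0: no
  /22 135.29.212.0: no
  /0 0.0.0.0: MATCH
Selected: next-hop 77.135.84.208 via tun0 (matched /0)


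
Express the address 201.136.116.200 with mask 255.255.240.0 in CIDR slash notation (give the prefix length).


Binary: 11111111.11111111.11110000.00000000
Count leading 1s
Prefix: /20


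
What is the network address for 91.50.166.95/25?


IP:   01011011.00110010.10100110.01011111
Mask: 11111111.11111111.11111111.10000000
AND operation:
Net:  01011011.00110010.10100110.00000000
Network: 91.50.166.0/25


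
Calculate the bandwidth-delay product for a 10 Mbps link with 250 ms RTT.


BDP = bandwidth * RTT
= 10 Mbps * 250 ms
= 10 * 1e6 * 250 / 1000 bits
= 2500000 bits
= 312500 bytes
= 305.1758 KB
BDP = 2500000 bits (312500 bytes)


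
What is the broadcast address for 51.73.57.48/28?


Network: 51.73.57.48/28
Host bits = 4
Set all host bits to 1:
Broadcast: 51.73.57.63


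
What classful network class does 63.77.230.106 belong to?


First octet: 63
Binary: 00111111
0xxxxxxx -> Class A (1-126)
Class A, default mask 255.0.0.0 (/8)


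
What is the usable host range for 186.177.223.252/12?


Network: 186.176.0.0
Broadcast: 186.191.255.255
First usable = network + 1
Last usable = broadcast - 1
Range: 186.176.0.1 to 186.191.255.254


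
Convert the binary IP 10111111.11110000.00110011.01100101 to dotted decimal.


10111111 = 191
11110000 = 240
00110011 = 51
01100101 = 101
IP: 191.240.51.101


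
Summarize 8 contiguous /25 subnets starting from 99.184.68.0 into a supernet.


Original prefix: /25
Number of subnets: 8 = 2^3
New prefix = 25 - 3 = 22
Supernet: 99.184.68.0/22


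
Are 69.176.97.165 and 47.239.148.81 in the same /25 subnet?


Mask: 255.255.255.128
69.176.97.165 AND mask = 69.176.97.128
47.239.148.81 AND mask = 47.239.148.0
No, different subnets (69.176.97.128 vs 47.239.148.0)


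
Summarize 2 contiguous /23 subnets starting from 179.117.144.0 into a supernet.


Original prefix: /23
Number of subnets: 2 = 2^1
New prefix = 23 - 1 = 22
Supernet: 179.117.144.0/22


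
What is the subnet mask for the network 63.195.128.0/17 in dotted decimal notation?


/17 means 17 network bits, 15 host bits
Binary: 11111111111111111000000000000000
Mask: 255.255.128.0


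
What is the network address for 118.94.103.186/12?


IP:   01110110.01011110.01100111.10111010
Mask: 11111111.11110000.00000000.00000000
AND operation:
Net:  01110110.01010000.00000000.00000000
Network: 118.80.0.0/12


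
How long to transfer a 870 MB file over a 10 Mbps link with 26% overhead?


Effective throughput = 10 * (1 - 26/100) = 7.4 Mbps
File size in Mb = 870 * 8 = 6960 Mb
Time = 6960 / 7.4
Time = 940.5405 seconds


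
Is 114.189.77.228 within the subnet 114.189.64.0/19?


Subnet network: 114.189.64.0
Test IP AND mask: 114.189.64.0
Yes, 114.189.77.228 is in 114.189.64.0/19


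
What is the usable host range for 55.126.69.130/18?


Network: 55.126.64.0
Broadcast: 55.126.127.255
First usable = network + 1
Last usable = broadcast - 1
Range: 55.126.64.1 to 55.126.127.254


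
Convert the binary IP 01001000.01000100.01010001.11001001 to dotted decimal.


01001000 = 72
01000100 = 68
01010001 = 81
11001001 = 201
IP: 72.68.81.201


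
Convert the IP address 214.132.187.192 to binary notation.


214 = 11010110
132 = 10000100
187 = 10111011
192 = 11000000
Binary: 11010110.10000100.10111011.11000000


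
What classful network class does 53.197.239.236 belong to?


First octet: 53
Binary: 00110101
0xxxxxxx -> Class A (1-126)
Class A, default mask 255.0.0.0 (/8)


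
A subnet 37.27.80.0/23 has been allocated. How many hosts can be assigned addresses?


Host bits = 32 - 23 = 9
Total addresses = 2^9 = 512
Usable = total - 2 (network and broadcast)
Usable hosts: 510


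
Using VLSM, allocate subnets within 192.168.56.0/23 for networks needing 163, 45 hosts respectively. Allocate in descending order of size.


163 hosts -> /24 (254 usable): 192.168.56.0/24
45 hosts -> /26 (62 usable): 192.168.57.0/26
Allocation: 192.168.56.0/24 (163 hosts, 254 usable); 192.168.57.0/26 (45 hosts, 62 usable)


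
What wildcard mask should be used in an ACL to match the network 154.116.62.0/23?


Subnet mask: 255.255.254.0
Wildcard = 255.255.255.255 - subnet mask
255 - 255 = 0
255 - 255 = 0
255 - 254 = 1
255 - 0 = 255
Wildcard: 0.0.1.255


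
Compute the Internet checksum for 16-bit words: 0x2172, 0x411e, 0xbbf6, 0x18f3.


Sum all words (with carry folding):
+ 0x2172 = 0x2172
+ 0x411e = 0x6290
+ 0xbbf6 = 0x1e87
+ 0x18f3 = 0x377a
One's complement: ~0x377a
Checksum = 0xc885


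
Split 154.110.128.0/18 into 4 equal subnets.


New prefix = 18 + 2 = 20
Each subnet has 4096 addresses
  154.110.128.0/20
  154.110.144.0/20
  154.110.160.0/20
  154.110.176.0/20
Subnets: 154.110.128.0/20, 154.110.144.0/20, 154.110.160.0/20, 154.110.176.0/20


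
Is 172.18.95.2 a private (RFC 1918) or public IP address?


RFC 1918 private ranges:
  10.0.0.0/8 (10.0.0.0 - 10.255.255.255)
  172.16.0.0/12 (172.16.0.0 - 172.31.255.255)
  192.168.0.0/16 (192.168.0.0 - 192.168.255.255)
Private (in 172.16.0.0/12)


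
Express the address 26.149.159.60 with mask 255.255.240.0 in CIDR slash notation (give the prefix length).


Binary: 11111111.11111111.11110000.00000000
Count leading 1s
Prefix: /20


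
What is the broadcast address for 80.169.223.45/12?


Network: 80.160.0.0/12
Host bits = 20
Set all host bits to 1:
Broadcast: 80.175.255.255


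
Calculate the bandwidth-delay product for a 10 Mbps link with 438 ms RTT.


BDP = bandwidth * RTT
= 10 Mbps * 438 ms
= 10 * 1e6 * 438 / 1000 bits
= 4380000 bits
= 547500 bytes
= 534.668 KB
BDP = 4380000 bits (547500 bytes)


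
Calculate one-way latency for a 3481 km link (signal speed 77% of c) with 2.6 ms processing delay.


Speed = 0.77 * 3e5 km/s = 231000 km/s
Propagation delay = 3481 / 231000 = 0.0151 s = 15.0693 ms
Processing delay = 2.6 ms
Total one-way latency = 17.6693 ms


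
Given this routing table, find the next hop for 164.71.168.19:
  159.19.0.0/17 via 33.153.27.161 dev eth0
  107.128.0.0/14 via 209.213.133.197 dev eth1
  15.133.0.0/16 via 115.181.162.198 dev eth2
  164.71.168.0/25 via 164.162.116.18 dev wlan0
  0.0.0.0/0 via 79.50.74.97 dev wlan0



Longest prefix match for 164.71.168.19:
  /17 159.19.0.0: no
  /14 107.128.0.0: no
  /16 15.133.0.0: no
  /25 164.71.168.0: MATCH
  /0 0.0.0.0: MATCH
Selected: next-hop 164.162.116.18 via wlan0 (matched /25)


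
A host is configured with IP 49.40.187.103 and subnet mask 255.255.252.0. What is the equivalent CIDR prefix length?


Binary: 11111111.11111111.11111100.00000000
Count leading 1s
Prefix: /22


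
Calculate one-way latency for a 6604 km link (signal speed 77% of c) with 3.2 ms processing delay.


Speed = 0.77 * 3e5 km/s = 231000 km/s
Propagation delay = 6604 / 231000 = 0.0286 s = 28.5887 ms
Processing delay = 3.2 ms
Total one-way latency = 31.7887 ms


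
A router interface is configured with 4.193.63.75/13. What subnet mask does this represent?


/13 means 13 network bits, 19 host bits
Binary: 11111111111110000000000000000000
Mask: 255.248.0.0


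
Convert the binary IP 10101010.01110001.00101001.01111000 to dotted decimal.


10101010 = 170
01110001 = 113
00101001 = 41
01111000 = 120
IP: 170.113.41.120


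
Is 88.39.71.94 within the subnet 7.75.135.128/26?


Subnet network: 7.75.135.128
Test IP AND mask: 88.39.71.64
No, 88.39.71.94 is not in 7.75.135.128/26


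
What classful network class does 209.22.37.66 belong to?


First octet: 209
Binary: 11010001
110xxxxx -> Class C (192-223)
Class C, default mask 255.255.255.0 (/24)


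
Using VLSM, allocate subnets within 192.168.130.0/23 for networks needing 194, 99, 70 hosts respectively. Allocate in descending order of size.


194 hosts -> /24 (254 usable): 192.168.130.0/24
99 hosts -> /25 (126 usable): 192.168.131.0/25
70 hosts -> /25 (126 usable): 192.168.131.128/25
Allocation: 192.168.130.0/24 (194 hosts, 254 usable); 192.168.131.0/25 (99 hosts, 126 usable); 192.168.131.128/25 (70 hosts, 126 usable)


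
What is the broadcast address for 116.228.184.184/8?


Network: 116.0.0.0/8
Host bits = 24
Set all host bits to 1:
Broadcast: 116.255.255.255


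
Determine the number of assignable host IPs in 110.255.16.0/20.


Host bits = 32 - 20 = 12
Total addresses = 2^12 = 4096
Usable = total - 2 (network and broadcast)
Usable hosts: 4094


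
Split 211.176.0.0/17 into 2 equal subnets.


New prefix = 17 + 1 = 18
Each subnet has 16384 addresses
  211.176.0.0/18
  211.176.64.0/18
Subnets: 211.176.0.0/18, 211.176.64.0/18


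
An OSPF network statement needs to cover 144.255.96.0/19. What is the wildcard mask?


Subnet mask: 255.255.224.0
Wildcard = 255.255.255.255 - subnet mask
255 - 255 = 0
255 - 255 = 0
255 - 224 = 31
255 - 0 = 255
Wildcard: 0.0.31.255


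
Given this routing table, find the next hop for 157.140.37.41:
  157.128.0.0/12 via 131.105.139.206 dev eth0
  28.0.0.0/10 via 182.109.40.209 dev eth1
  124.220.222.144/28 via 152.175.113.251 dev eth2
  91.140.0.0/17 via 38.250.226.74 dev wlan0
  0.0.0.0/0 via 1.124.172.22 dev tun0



Longest prefix match for 157.140.37.41:
  /12 157.128.0.0: MATCH
  /10 28.0.0.0: no
  /28 124.220.222.144: no
  /17 91.140.0.0: no
  /0 0.0.0.0: MATCH
Selected: next-hop 131.105.139.206 via eth0 (matched /12)


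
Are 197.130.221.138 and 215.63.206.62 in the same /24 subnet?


Mask: 255.255.255.0
197.130.221.138 AND mask = 197.130.221.0
215.63.206.62 AND mask = 215.63.206.0
No, different subnets (197.130.221.0 vs 215.63.206.0)


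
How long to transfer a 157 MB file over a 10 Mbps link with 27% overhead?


Effective throughput = 10 * (1 - 27/100) = 7.3 Mbps
File size in Mb = 157 * 8 = 1256 Mb
Time = 1256 / 7.3
Time = 172.0548 seconds


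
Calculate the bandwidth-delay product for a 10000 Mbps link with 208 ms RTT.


BDP = bandwidth * RTT
= 10000 Mbps * 208 ms
= 10000 * 1e6 * 208 / 1000 bits
= 2080000000 bits
= 260000000 bytes
= 253906.25 KB
BDP = 2080000000 bits (260000000 bytes)


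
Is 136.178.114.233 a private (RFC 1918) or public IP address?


RFC 1918 private ranges:
  10.0.0.0/8 (10.0.0.0 - 10.255.255.255)
  172.16.0.0/12 (172.16.0.0 - 172.31.255.255)
  192.168.0.0/16 (192.168.0.0 - 192.168.255.255)
Public (not in any RFC 1918 range)


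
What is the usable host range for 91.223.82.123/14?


Network: 91.220.0.0
Broadcast: 91.223.255.255
First usable = network + 1
Last usable = broadcast - 1
Range: 91.220.0.1 to 91.223.255.254


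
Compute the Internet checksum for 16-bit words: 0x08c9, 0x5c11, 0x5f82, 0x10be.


Sum all words (with carry folding):
+ 0x08c9 = 0x08c9
+ 0x5c11 = 0x64da
+ 0x5f82 = 0xc45c
+ 0x10be = 0xd51a
One's complement: ~0xd51a
Checksum = 0x2ae5


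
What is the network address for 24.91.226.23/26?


IP:   00011000.01011011.11100010.00010111
Mask: 11111111.11111111.11111111.11000000
AND operation:
Net:  00011000.01011011.11100010.00000000
Network: 24.91.226.0/26


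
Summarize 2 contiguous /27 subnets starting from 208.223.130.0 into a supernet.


Original prefix: /27
Number of subnets: 2 = 2^1
New prefix = 27 - 1 = 26
Supernet: 208.223.130.0/26


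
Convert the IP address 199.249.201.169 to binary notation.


199 = 11000111
249 = 11111001
201 = 11001001
169 = 10101001
Binary: 11000111.11111001.11001001.10101001


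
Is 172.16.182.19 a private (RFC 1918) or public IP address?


RFC 1918 private ranges:
  10.0.0.0/8 (10.0.0.0 - 10.255.255.255)
  172.16.0.0/12 (172.16.0.0 - 172.31.255.255)
  192.168.0.0/16 (192.168.0.0 - 192.168.255.255)
Private (in 172.16.0.0/12)


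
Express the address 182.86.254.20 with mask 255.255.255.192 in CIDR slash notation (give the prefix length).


Binary: 11111111.11111111.11111111.11000000
Count leading 1s
Prefix: /26


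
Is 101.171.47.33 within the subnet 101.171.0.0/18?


Subnet network: 101.171.0.0
Test IP AND mask: 101.171.0.0
Yes, 101.171.47.33 is in 101.171.0.0/18


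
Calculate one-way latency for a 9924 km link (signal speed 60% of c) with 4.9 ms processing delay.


Speed = 0.6 * 3e5 km/s = 180000 km/s
Propagation delay = 9924 / 180000 = 0.0551 s = 55.1333 ms
Processing delay = 4.9 ms
Total one-way latency = 60.0333 ms


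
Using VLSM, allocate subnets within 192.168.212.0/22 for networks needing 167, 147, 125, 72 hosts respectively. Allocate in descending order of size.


167 hosts -> /24 (254 usable): 192.168.212.0/24
147 hosts -> /24 (254 usable): 192.168.213.0/24
125 hosts -> /25 (126 usable): 192.168.214.0/25
72 hosts -> /25 (126 usable): 192.168.214.128/25
Allocation: 192.168.212.0/24 (167 hosts, 254 usable); 192.168.213.0/24 (147 hosts, 254 usable); 192.168.214.0/25 (125 hosts, 126 usable); 192.168.214.128/25 (72 hosts, 126 usable)


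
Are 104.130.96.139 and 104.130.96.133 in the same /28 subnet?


Mask: 255.255.255.240
104.130.96.139 AND mask = 104.130.96.128
104.130.96.133 AND mask = 104.130.96.128
Yes, same subnet (104.130.96.128)


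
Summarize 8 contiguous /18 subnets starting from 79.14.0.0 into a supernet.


Original prefix: /18
Number of subnets: 8 = 2^3
New prefix = 18 - 3 = 15
Supernet: 79.14.0.0/15


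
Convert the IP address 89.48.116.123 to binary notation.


89 = 01011001
48 = 00110000
116 = 01110100
123 = 01111011
Binary: 01011001.00110000.01110100.01111011


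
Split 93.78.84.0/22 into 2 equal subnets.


New prefix = 22 + 1 = 23
Each subnet has 512 addresses
  93.78.84.0/23
  93.78.86.0/23
Subnets: 93.78.84.0/23, 93.78.86.0/23


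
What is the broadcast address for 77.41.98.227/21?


Network: 77.41.96.0/21
Host bits = 11
Set all host bits to 1:
Broadcast: 77.41.103.255


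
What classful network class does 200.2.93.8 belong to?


First octet: 200
Binary: 11001000
110xxxxx -> Class C (192-223)
Class C, default mask 255.255.255.0 (/24)


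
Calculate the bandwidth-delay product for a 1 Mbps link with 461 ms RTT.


BDP = bandwidth * RTT
= 1 Mbps * 461 ms
= 1 * 1e6 * 461 / 1000 bits
= 461000 bits
= 57625 bytes
= 56.2744 KB
BDP = 461000 bits (57625 bytes)


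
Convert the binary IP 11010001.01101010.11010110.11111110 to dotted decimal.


11010001 = 209
01101010 = 106
11010110 = 214
11111110 = 254
IP: 209.106.214.254


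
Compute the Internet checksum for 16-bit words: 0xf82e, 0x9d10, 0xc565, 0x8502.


Sum all words (with carry folding):
+ 0xf82e = 0xf82e
+ 0x9d10 = 0x953f
+ 0xc565 = 0x5aa5
+ 0x8502 = 0xdfa7
One's complement: ~0xdfa7
Checksum = 0x2058


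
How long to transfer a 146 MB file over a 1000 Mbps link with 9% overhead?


Effective throughput = 1000 * (1 - 9/100) = 910 Mbps
File size in Mb = 146 * 8 = 1168 Mb
Time = 1168 / 910
Time = 1.2835 seconds


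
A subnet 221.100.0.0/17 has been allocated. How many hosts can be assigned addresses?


Host bits = 32 - 17 = 15
Total addresses = 2^15 = 32768
Usable = total - 2 (network and broadcast)
Usable hosts: 32766


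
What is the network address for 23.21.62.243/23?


IP:   00010111.00010101.00111110.11110011
Mask: 11111111.11111111.11111110.00000000
AND operation:
Net:  00010111.00010101.00111110.00000000
Network: 23.21.62.0/23


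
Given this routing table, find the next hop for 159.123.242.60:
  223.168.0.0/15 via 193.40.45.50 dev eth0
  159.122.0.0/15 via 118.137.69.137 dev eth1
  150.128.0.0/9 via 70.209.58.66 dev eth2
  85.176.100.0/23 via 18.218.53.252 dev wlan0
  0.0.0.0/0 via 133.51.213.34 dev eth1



Longest prefix match for 159.123.242.60:
  /15 223.168.0.0: no
  /15 159.122.0.0: MATCH
  /9 150.128.0.0: no
  /23 85.176.100.0: no
  /0 0.0.0.0: MATCH
Selected: next-hop 118.137.69.137 via eth1 (matched /15)


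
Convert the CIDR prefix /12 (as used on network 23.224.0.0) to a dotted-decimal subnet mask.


/12 means 12 network bits, 20 host bits
Binary: 11111111111100000000000000000000
Mask: 255.240.0.0


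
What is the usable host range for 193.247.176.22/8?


Network: 193.0.0.0
Broadcast: 193.255.255.255
First usable = network + 1
Last usable = broadcast - 1
Range: 193.0.0.1 to 193.255.255.254


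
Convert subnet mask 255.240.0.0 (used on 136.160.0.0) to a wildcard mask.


Subnet mask: 255.240.0.0
Wildcard = 255.255.255.255 - subnet mask
255 - 255 = 0
255 - 240 = 15
255 - 0 = 255
255 - 0 = 255
Wildcard: 0.15.255.255


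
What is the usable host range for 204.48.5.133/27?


Network: 204.48.5.128
Broadcast: 204.48.5.159
First usable = network + 1
Last usable = broadcast - 1
Range: 204.48.5.129 to 204.48.5.158


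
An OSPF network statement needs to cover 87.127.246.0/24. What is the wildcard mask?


Subnet mask: 255.255.255.0
Wildcard = 255.255.255.255 - subnet mask
255 - 255 = 0
255 - 255 = 0
255 - 255 = 0
255 - 0 = 255
Wildcard: 0.0.0.255


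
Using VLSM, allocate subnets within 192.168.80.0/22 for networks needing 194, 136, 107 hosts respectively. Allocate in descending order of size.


194 hosts -> /24 (254 usable): 192.168.80.0/24
136 hosts -> /24 (254 usable): 192.168.81.0/24
107 hosts -> /25 (126 usable): 192.168.82.0/25
Allocation: 192.168.80.0/24 (194 hosts, 254 usable); 192.168.81.0/24 (136 hosts, 254 usable); 192.168.82.0/25 (107 hosts, 126 usable)


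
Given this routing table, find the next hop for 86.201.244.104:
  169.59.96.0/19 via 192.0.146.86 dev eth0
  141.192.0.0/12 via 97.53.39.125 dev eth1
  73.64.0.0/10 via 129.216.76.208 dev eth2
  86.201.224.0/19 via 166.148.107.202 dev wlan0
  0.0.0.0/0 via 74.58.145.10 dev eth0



Longest prefix match for 86.201.244.104:
  /19 169.59.96.0: no
  /12 141.192.0.0: no
  /10 73.64.0.0: no
  /19 86.201.224.0: MATCH
  /0 0.0.0.0: MATCH
Selected: next-hop 166.148.107.202 via wlan0 (matched /19)


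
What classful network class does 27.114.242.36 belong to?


First octet: 27
Binary: 00011011
0xxxxxxx -> Class A (1-126)
Class A, default mask 255.0.0.0 (/8)


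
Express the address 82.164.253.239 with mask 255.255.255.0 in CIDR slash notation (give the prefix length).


Binary: 11111111.11111111.11111111.00000000
Count leading 1s
Prefix: /24


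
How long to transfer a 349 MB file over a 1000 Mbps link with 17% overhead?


Effective throughput = 1000 * (1 - 17/100) = 830 Mbps
File size in Mb = 349 * 8 = 2792 Mb
Time = 2792 / 830
Time = 3.3639 seconds


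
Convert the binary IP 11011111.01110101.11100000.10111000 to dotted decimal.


11011111 = 223
01110101 = 117
11100000 = 224
10111000 = 184
IP: 223.117.224.184


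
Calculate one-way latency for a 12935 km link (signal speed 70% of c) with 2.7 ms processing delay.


Speed = 0.7 * 3e5 km/s = 210000 km/s
Propagation delay = 12935 / 210000 = 0.0616 s = 61.5952 ms
Processing delay = 2.7 ms
Total one-way latency = 64.2952 ms


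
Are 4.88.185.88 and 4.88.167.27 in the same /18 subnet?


Mask: 255.255.192.0
4.88.185.88 AND mask = 4.88.128.0
4.88.167.27 AND mask = 4.88.128.0
Yes, same subnet (4.88.128.0)


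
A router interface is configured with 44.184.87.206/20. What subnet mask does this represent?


/20 means 20 network bits, 12 host bits
Binary: 11111111111111111111000000000000
Mask: 255.255.240.0


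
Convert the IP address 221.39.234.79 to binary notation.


221 = 11011101
39 = 00100111
234 = 11101010
79 = 01001111
Binary: 11011101.00100111.11101010.01001111


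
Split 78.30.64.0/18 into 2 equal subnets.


New prefix = 18 + 1 = 19
Each subnet has 8192 addresses
  78.30.64.0/19
  78.30.96.0/19
Subnets: 78.30.64.0/19, 78.30.96.0/19


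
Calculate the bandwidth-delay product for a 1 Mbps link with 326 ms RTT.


BDP = bandwidth * RTT
= 1 Mbps * 326 ms
= 1 * 1e6 * 326 / 1000 bits
= 326000 bits
= 40750 bytes
= 39.7949 KB
BDP = 326000 bits (40750 bytes)


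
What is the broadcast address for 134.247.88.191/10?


Network: 134.192.0.0/10
Host bits = 22
Set all host bits to 1:
Broadcast: 134.255.255.255


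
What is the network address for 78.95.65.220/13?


IP:   01001110.01011111.01000001.11011100
Mask: 11111111.11111000.00000000.00000000
AND operation:
Net:  01001110.01011000.00000000.00000000
Network: 78.88.0.0/13


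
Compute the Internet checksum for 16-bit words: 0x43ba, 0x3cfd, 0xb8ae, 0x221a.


Sum all words (with carry folding):
+ 0x43ba = 0x43ba
+ 0x3cfd = 0x80b7
+ 0xb8ae = 0x3966
+ 0x221a = 0x5b80
One's complement: ~0x5b80
Checksum = 0xa47f


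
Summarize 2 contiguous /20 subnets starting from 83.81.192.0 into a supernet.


Original prefix: /20
Number of subnets: 2 = 2^1
New prefix = 20 - 1 = 19
Supernet: 83.81.192.0/19


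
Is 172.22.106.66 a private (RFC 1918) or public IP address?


RFC 1918 private ranges:
  10.0.0.0/8 (10.0.0.0 - 10.255.255.255)
  172.16.0.0/12 (172.16.0.0 - 172.31.255.255)
  192.168.0.0/16 (192.168.0.0 - 192.168.255.255)
Private (in 172.16.0.0/12)


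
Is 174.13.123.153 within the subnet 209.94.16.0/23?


Subnet network: 209.94.16.0
Test IP AND mask: 174.13.122.0
No, 174.13.123.153 is not in 209.94.16.0/23


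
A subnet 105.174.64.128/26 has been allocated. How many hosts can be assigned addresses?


Host bits = 32 - 26 = 6
Total addresses = 2^6 = 64
Usable = total - 2 (network and broadcast)
Usable hosts: 62


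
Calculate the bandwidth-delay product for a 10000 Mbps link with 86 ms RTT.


BDP = bandwidth * RTT
= 10000 Mbps * 86 ms
= 10000 * 1e6 * 86 / 1000 bits
= 860000000 bits
= 107500000 bytes
= 104980.4688 KB
BDP = 860000000 bits (107500000 bytes)


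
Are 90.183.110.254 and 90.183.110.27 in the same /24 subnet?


Mask: 255.255.255.0
90.183.110.254 AND mask = 90.183.110.0
90.183.110.27 AND mask = 90.183.110.0
Yes, same subnet (90.183.110.0)


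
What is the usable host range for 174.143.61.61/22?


Network: 174.143.60.0
Broadcast: 174.143.63.255
First usable = network + 1
Last usable = broadcast - 1
Range: 174.143.60.1 to 174.143.63.254


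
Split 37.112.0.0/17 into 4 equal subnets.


New prefix = 17 + 2 = 19
Each subnet has 8192 addresses
  37.112.0.0/19
  37.112.32.0/19
  37.112.64.0/19
  37.112.96.0/19
Subnets: 37.112.0.0/19, 37.112.32.0/19, 37.112.64.0/19, 37.112.96.0/19


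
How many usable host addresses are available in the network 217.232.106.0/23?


Host bits = 32 - 23 = 9
Total addresses = 2^9 = 512
Usable = total - 2 (network and broadcast)
Usable hosts: 510


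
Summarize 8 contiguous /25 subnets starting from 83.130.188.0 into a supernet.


Original prefix: /25
Number of subnets: 8 = 2^3
New prefix = 25 - 3 = 22
Supernet: 83.130.188.0/22


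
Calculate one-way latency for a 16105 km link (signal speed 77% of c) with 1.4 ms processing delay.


Speed = 0.77 * 3e5 km/s = 231000 km/s
Propagation delay = 16105 / 231000 = 0.0697 s = 69.7186 ms
Processing delay = 1.4 ms
Total one-way latency = 71.1186 ms


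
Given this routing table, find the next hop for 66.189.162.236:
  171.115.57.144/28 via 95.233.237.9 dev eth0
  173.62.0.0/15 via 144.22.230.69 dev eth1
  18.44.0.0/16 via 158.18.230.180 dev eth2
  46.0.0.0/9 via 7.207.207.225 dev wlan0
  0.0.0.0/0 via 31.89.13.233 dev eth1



Longest prefix match for 66.189.162.236:
  /28 171.115.57.144: no
  /15 173.62.0.0: no
  /16 18.44.0.0: no
  /9 46.0.0.0: no
  /0 0.0.0.0: MATCH
Selected: next-hop 31.89.13.233 via eth1 (matched /0)


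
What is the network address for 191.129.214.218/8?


IP:   10111111.10000001.11010110.11011010
Mask: 11111111.00000000.00000000.00000000
AND operation:
Net:  10111111.00000000.00000000.00000000
Network: 191.0.0.0/8


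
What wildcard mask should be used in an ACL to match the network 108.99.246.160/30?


Subnet mask: 255.255.255.252
Wildcard = 255.255.255.255 - subnet mask
255 - 255 = 0
255 - 255 = 0
255 - 255 = 0
255 - 252 = 3
Wildcard: 0.0.0.3


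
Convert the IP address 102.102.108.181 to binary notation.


102 = 01100110
102 = 01100110
108 = 01101100
181 = 10110101
Binary: 01100110.01100110.01101100.10110101


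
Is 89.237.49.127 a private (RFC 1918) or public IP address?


RFC 1918 private ranges:
  10.0.0.0/8 (10.0.0.0 - 10.255.255.255)
  172.16.0.0/12 (172.16.0.0 - 172.31.255.255)
  192.168.0.0/16 (192.168.0.0 - 192.168.255.255)
Public (not in any RFC 1918 range)


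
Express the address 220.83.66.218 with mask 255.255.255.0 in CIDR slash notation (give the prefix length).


Binary: 11111111.11111111.11111111.00000000
Count leading 1s
Prefix: /24


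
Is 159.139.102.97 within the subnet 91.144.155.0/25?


Subnet network: 91.144.155.0
Test IP AND mask: 159.139.102.0
No, 159.139.102.97 is not in 91.144.155.0/25


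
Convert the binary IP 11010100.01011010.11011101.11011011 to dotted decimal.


11010100 = 212
01011010 = 90
11011101 = 221
11011011 = 219
IP: 212.90.221.219


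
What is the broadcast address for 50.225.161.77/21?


Network: 50.225.160.0/21
Host bits = 11
Set all host bits to 1:
Broadcast: 50.225.167.255


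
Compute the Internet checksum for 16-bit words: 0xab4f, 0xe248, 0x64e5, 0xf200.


Sum all words (with carry folding):
+ 0xab4f = 0xab4f
+ 0xe248 = 0x8d98
+ 0x64e5 = 0xf27d
+ 0xf200 = 0xe47e
One's complement: ~0xe47e
Checksum = 0x1b81


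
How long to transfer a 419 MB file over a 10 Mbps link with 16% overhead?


Effective throughput = 10 * (1 - 16/100) = 8.4 Mbps
File size in Mb = 419 * 8 = 3352 Mb
Time = 3352 / 8.4
Time = 399.0476 seconds


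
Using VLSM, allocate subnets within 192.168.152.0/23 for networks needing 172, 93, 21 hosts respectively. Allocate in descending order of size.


172 hosts -> /24 (254 usable): 192.168.152.0/24
93 hosts -> /25 (126 usable): 192.168.153.0/25
21 hosts -> /27 (30 usable): 192.168.153.128/27
Allocation: 192.168.152.0/24 (172 hosts, 254 usable); 192.168.153.0/25 (93 hosts, 126 usable); 192.168.153.128/27 (21 hosts, 30 usable)


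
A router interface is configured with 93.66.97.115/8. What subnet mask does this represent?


/8 means 8 network bits, 24 host bits
Binary: 11111111000000000000000000000000
Mask: 255.0.0.0


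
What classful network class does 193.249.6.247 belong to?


First octet: 193
Binary: 11000001
110xxxxx -> Class C (192-223)
Class C, default mask 255.255.255.0 (/24)


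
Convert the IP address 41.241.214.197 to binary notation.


41 = 00101001
241 = 11110001
214 = 11010110
197 = 11000101
Binary: 00101001.11110001.11010110.11000101


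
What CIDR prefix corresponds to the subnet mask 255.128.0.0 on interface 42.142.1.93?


Binary: 11111111.10000000.00000000.00000000
Count leading 1s
Prefix: /9


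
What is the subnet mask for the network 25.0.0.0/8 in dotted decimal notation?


/8 means 8 network bits, 24 host bits
Binary: 11111111000000000000000000000000
Mask: 255.0.0.0


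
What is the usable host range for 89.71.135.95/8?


Network: 89.0.0.0
Broadcast: 89.255.255.255
First usable = network + 1
Last usable = broadcast - 1
Range: 89.0.0.1 to 89.255.255.254


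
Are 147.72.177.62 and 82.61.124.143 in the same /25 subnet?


Mask: 255.255.255.128
147.72.177.62 AND mask = 147.72.177.0
82.61.124.143 AND mask = 82.61.124.128
No, different subnets (147.72.177.0 vs 82.61.124.128)


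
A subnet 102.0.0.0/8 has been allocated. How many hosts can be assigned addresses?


Host bits = 32 - 8 = 24
Total addresses = 2^24 = 16777216
Usable = total - 2 (network and broadcast)
Usable hosts: 16777214


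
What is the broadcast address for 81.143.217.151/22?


Network: 81.143.216.0/22
Host bits = 10
Set all host bits to 1:
Broadcast: 81.143.219.255


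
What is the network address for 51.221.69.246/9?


IP:   00110011.11011101.01000101.11110110
Mask: 11111111.10000000.00000000.00000000
AND operation:
Net:  00110011.10000000.00000000.00000000
Network: 51.128.0.0/9


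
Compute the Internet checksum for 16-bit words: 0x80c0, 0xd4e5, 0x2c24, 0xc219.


Sum all words (with carry folding):
+ 0x80c0 = 0x80c0
+ 0xd4e5 = 0x55a6
+ 0x2c24 = 0x81ca
+ 0xc219 = 0x43e4
One's complement: ~0x43e4
Checksum = 0xbc1b


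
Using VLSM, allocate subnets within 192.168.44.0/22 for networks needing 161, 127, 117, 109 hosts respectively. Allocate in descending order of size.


161 hosts -> /24 (254 usable): 192.168.44.0/24
127 hosts -> /24 (254 usable): 192.168.45.0/24
117 hosts -> /25 (126 usable): 192.168.46.0/25
109 hosts -> /25 (126 usable): 192.168.46.128/25
Allocation: 192.168.44.0/24 (161 hosts, 254 usable); 192.168.45.0/24 (127 hosts, 254 usable); 192.168.46.0/25 (117 hosts, 126 usable); 192.168.46.128/25 (109 hosts, 126 usable)


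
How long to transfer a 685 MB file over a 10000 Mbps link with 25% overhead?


Effective throughput = 10000 * (1 - 25/100) = 7500 Mbps
File size in Mb = 685 * 8 = 5480 Mb
Time = 5480 / 7500
Time = 0.7307 seconds


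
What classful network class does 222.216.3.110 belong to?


First octet: 222
Binary: 11011110
110xxxxx -> Class C (192-223)
Class C, default mask 255.255.255.0 (/24)


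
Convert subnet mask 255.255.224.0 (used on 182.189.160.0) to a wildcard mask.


Subnet mask: 255.255.224.0
Wildcard = 255.255.255.255 - subnet mask
255 - 255 = 0
255 - 255 = 0
255 - 224 = 31
255 - 0 = 255
Wildcard: 0.0.31.255


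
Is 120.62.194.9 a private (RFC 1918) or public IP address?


RFC 1918 private ranges:
  10.0.0.0/8 (10.0.0.0 - 10.255.255.255)
  172.16.0.0/12 (172.16.0.0 - 172.31.255.255)
  192.168.0.0/16 (192.168.0.0 - 192.168.255.255)
Public (not in any RFC 1918 range)


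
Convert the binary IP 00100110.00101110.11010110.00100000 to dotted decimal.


00100110 = 38
00101110 = 46
11010110 = 214
00100000 = 32
IP: 38.46.214.32


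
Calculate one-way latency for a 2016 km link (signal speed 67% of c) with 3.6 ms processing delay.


Speed = 0.67 * 3e5 km/s = 201000 km/s
Propagation delay = 2016 / 201000 = 0.01 s = 10.0299 ms
Processing delay = 3.6 ms
Total one-way latency = 13.6299 ms


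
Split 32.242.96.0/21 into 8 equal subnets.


New prefix = 21 + 3 = 24
Each subnet has 256 addresses
  32.242.96.0/24
  32.242.97.0/24
  32.242.98.0/24
  32.242.99.0/24
  32.242.100.0/24
  32.242.101.0/24
  32.242.102.0/24
  32.242.103.0/24
Subnets: 32.242.96.0/24, 32.242.97.0/24, 32.242.98.0/24, 32.242.99.0/24, 32.242.100.0/24, 32.242.101.0/24, 32.242.102.0/24, 32.242.103.0/24


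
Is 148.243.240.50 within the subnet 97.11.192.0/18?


Subnet network: 97.11.192.0
Test IP AND mask: 148.243.192.0
No, 148.243.240.50 is not in 97.11.192.0/18
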